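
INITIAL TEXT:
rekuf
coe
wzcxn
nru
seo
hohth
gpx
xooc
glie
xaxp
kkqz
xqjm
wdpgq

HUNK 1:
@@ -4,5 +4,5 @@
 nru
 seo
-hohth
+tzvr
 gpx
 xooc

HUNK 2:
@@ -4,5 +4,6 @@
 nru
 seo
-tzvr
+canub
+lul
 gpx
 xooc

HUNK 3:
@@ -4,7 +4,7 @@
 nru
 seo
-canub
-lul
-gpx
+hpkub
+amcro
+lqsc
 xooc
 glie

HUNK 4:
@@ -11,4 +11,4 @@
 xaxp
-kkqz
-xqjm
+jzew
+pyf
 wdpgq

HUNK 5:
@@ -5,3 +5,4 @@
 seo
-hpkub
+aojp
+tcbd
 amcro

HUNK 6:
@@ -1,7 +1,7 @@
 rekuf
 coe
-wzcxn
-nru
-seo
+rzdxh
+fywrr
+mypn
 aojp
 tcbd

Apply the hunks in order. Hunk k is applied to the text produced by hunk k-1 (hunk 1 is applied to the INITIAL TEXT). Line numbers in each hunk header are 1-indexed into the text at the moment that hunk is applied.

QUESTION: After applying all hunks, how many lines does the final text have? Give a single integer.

Hunk 1: at line 4 remove [hohth] add [tzvr] -> 13 lines: rekuf coe wzcxn nru seo tzvr gpx xooc glie xaxp kkqz xqjm wdpgq
Hunk 2: at line 4 remove [tzvr] add [canub,lul] -> 14 lines: rekuf coe wzcxn nru seo canub lul gpx xooc glie xaxp kkqz xqjm wdpgq
Hunk 3: at line 4 remove [canub,lul,gpx] add [hpkub,amcro,lqsc] -> 14 lines: rekuf coe wzcxn nru seo hpkub amcro lqsc xooc glie xaxp kkqz xqjm wdpgq
Hunk 4: at line 11 remove [kkqz,xqjm] add [jzew,pyf] -> 14 lines: rekuf coe wzcxn nru seo hpkub amcro lqsc xooc glie xaxp jzew pyf wdpgq
Hunk 5: at line 5 remove [hpkub] add [aojp,tcbd] -> 15 lines: rekuf coe wzcxn nru seo aojp tcbd amcro lqsc xooc glie xaxp jzew pyf wdpgq
Hunk 6: at line 1 remove [wzcxn,nru,seo] add [rzdxh,fywrr,mypn] -> 15 lines: rekuf coe rzdxh fywrr mypn aojp tcbd amcro lqsc xooc glie xaxp jzew pyf wdpgq
Final line count: 15

Answer: 15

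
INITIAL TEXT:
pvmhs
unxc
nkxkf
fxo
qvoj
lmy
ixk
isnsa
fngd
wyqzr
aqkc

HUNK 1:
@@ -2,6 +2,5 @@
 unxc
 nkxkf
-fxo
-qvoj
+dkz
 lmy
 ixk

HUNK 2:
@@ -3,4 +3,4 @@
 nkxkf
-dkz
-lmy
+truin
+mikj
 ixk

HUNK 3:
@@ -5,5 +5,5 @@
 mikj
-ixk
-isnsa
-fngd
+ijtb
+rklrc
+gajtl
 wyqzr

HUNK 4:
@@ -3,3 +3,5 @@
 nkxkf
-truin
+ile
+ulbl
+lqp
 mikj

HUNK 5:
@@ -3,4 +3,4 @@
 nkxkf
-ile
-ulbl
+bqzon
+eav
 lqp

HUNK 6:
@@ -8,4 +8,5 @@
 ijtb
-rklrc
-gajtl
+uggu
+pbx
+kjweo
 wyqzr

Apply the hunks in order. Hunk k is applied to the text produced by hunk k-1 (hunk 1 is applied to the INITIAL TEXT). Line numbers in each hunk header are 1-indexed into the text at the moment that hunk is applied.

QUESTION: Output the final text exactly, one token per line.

Answer: pvmhs
unxc
nkxkf
bqzon
eav
lqp
mikj
ijtb
uggu
pbx
kjweo
wyqzr
aqkc

Derivation:
Hunk 1: at line 2 remove [fxo,qvoj] add [dkz] -> 10 lines: pvmhs unxc nkxkf dkz lmy ixk isnsa fngd wyqzr aqkc
Hunk 2: at line 3 remove [dkz,lmy] add [truin,mikj] -> 10 lines: pvmhs unxc nkxkf truin mikj ixk isnsa fngd wyqzr aqkc
Hunk 3: at line 5 remove [ixk,isnsa,fngd] add [ijtb,rklrc,gajtl] -> 10 lines: pvmhs unxc nkxkf truin mikj ijtb rklrc gajtl wyqzr aqkc
Hunk 4: at line 3 remove [truin] add [ile,ulbl,lqp] -> 12 lines: pvmhs unxc nkxkf ile ulbl lqp mikj ijtb rklrc gajtl wyqzr aqkc
Hunk 5: at line 3 remove [ile,ulbl] add [bqzon,eav] -> 12 lines: pvmhs unxc nkxkf bqzon eav lqp mikj ijtb rklrc gajtl wyqzr aqkc
Hunk 6: at line 8 remove [rklrc,gajtl] add [uggu,pbx,kjweo] -> 13 lines: pvmhs unxc nkxkf bqzon eav lqp mikj ijtb uggu pbx kjweo wyqzr aqkc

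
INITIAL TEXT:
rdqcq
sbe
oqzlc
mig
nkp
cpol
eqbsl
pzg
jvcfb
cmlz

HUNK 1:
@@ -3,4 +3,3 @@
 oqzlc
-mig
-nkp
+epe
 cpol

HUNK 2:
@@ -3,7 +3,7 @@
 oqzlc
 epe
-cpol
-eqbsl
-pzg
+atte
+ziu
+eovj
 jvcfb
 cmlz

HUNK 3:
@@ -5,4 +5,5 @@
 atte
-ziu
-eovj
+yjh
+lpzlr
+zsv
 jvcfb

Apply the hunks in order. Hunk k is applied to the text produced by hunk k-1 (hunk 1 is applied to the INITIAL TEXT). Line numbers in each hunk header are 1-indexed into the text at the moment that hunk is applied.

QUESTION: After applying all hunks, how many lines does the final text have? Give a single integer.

Answer: 10

Derivation:
Hunk 1: at line 3 remove [mig,nkp] add [epe] -> 9 lines: rdqcq sbe oqzlc epe cpol eqbsl pzg jvcfb cmlz
Hunk 2: at line 3 remove [cpol,eqbsl,pzg] add [atte,ziu,eovj] -> 9 lines: rdqcq sbe oqzlc epe atte ziu eovj jvcfb cmlz
Hunk 3: at line 5 remove [ziu,eovj] add [yjh,lpzlr,zsv] -> 10 lines: rdqcq sbe oqzlc epe atte yjh lpzlr zsv jvcfb cmlz
Final line count: 10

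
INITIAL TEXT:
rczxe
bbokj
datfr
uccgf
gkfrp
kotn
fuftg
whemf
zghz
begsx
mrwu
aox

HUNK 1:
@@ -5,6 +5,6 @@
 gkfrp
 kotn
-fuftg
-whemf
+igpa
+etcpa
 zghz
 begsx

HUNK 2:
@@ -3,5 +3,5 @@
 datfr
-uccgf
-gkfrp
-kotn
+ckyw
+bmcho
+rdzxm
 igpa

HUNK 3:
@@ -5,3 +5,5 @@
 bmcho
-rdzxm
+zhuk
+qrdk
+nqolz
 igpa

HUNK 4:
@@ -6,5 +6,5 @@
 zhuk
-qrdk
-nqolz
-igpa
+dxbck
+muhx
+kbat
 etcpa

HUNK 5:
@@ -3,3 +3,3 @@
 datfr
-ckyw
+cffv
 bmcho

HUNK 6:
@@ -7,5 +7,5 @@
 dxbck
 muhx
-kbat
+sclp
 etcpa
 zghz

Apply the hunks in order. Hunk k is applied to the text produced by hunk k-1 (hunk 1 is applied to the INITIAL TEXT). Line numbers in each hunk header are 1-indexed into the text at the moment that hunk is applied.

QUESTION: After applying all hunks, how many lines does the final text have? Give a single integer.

Answer: 14

Derivation:
Hunk 1: at line 5 remove [fuftg,whemf] add [igpa,etcpa] -> 12 lines: rczxe bbokj datfr uccgf gkfrp kotn igpa etcpa zghz begsx mrwu aox
Hunk 2: at line 3 remove [uccgf,gkfrp,kotn] add [ckyw,bmcho,rdzxm] -> 12 lines: rczxe bbokj datfr ckyw bmcho rdzxm igpa etcpa zghz begsx mrwu aox
Hunk 3: at line 5 remove [rdzxm] add [zhuk,qrdk,nqolz] -> 14 lines: rczxe bbokj datfr ckyw bmcho zhuk qrdk nqolz igpa etcpa zghz begsx mrwu aox
Hunk 4: at line 6 remove [qrdk,nqolz,igpa] add [dxbck,muhx,kbat] -> 14 lines: rczxe bbokj datfr ckyw bmcho zhuk dxbck muhx kbat etcpa zghz begsx mrwu aox
Hunk 5: at line 3 remove [ckyw] add [cffv] -> 14 lines: rczxe bbokj datfr cffv bmcho zhuk dxbck muhx kbat etcpa zghz begsx mrwu aox
Hunk 6: at line 7 remove [kbat] add [sclp] -> 14 lines: rczxe bbokj datfr cffv bmcho zhuk dxbck muhx sclp etcpa zghz begsx mrwu aox
Final line count: 14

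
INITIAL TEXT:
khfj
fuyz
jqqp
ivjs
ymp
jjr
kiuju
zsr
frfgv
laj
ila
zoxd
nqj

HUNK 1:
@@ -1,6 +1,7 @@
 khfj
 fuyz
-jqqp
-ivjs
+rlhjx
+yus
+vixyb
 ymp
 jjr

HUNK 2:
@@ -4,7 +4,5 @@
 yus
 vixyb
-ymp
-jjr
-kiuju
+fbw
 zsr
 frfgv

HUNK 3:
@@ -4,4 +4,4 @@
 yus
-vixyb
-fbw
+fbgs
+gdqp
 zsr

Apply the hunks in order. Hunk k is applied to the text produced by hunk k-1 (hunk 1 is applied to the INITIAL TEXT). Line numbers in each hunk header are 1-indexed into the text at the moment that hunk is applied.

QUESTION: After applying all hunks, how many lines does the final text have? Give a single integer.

Hunk 1: at line 1 remove [jqqp,ivjs] add [rlhjx,yus,vixyb] -> 14 lines: khfj fuyz rlhjx yus vixyb ymp jjr kiuju zsr frfgv laj ila zoxd nqj
Hunk 2: at line 4 remove [ymp,jjr,kiuju] add [fbw] -> 12 lines: khfj fuyz rlhjx yus vixyb fbw zsr frfgv laj ila zoxd nqj
Hunk 3: at line 4 remove [vixyb,fbw] add [fbgs,gdqp] -> 12 lines: khfj fuyz rlhjx yus fbgs gdqp zsr frfgv laj ila zoxd nqj
Final line count: 12

Answer: 12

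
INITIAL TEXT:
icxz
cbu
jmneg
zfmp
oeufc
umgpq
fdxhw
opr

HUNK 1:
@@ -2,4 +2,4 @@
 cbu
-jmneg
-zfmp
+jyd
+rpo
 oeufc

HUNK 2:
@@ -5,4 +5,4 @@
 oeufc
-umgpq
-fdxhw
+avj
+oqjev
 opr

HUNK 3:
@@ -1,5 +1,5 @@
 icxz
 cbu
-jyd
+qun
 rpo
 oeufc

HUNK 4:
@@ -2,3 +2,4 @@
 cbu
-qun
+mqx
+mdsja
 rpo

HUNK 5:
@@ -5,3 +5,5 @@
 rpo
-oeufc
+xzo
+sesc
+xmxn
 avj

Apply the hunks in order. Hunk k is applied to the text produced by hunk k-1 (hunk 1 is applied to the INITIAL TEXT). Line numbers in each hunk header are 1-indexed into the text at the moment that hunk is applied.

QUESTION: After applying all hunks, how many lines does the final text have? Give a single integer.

Hunk 1: at line 2 remove [jmneg,zfmp] add [jyd,rpo] -> 8 lines: icxz cbu jyd rpo oeufc umgpq fdxhw opr
Hunk 2: at line 5 remove [umgpq,fdxhw] add [avj,oqjev] -> 8 lines: icxz cbu jyd rpo oeufc avj oqjev opr
Hunk 3: at line 1 remove [jyd] add [qun] -> 8 lines: icxz cbu qun rpo oeufc avj oqjev opr
Hunk 4: at line 2 remove [qun] add [mqx,mdsja] -> 9 lines: icxz cbu mqx mdsja rpo oeufc avj oqjev opr
Hunk 5: at line 5 remove [oeufc] add [xzo,sesc,xmxn] -> 11 lines: icxz cbu mqx mdsja rpo xzo sesc xmxn avj oqjev opr
Final line count: 11

Answer: 11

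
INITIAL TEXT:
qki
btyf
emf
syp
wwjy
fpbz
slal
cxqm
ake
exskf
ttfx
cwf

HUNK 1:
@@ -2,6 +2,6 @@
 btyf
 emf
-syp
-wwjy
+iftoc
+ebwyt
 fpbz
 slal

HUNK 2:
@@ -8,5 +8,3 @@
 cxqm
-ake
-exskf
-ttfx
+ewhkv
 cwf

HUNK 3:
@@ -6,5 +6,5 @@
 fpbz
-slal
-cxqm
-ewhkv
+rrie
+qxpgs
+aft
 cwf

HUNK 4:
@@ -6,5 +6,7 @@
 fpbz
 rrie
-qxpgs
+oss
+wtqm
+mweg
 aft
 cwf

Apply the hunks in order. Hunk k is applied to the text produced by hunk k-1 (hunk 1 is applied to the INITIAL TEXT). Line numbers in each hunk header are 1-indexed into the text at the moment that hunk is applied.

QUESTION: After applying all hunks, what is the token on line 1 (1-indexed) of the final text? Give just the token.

Hunk 1: at line 2 remove [syp,wwjy] add [iftoc,ebwyt] -> 12 lines: qki btyf emf iftoc ebwyt fpbz slal cxqm ake exskf ttfx cwf
Hunk 2: at line 8 remove [ake,exskf,ttfx] add [ewhkv] -> 10 lines: qki btyf emf iftoc ebwyt fpbz slal cxqm ewhkv cwf
Hunk 3: at line 6 remove [slal,cxqm,ewhkv] add [rrie,qxpgs,aft] -> 10 lines: qki btyf emf iftoc ebwyt fpbz rrie qxpgs aft cwf
Hunk 4: at line 6 remove [qxpgs] add [oss,wtqm,mweg] -> 12 lines: qki btyf emf iftoc ebwyt fpbz rrie oss wtqm mweg aft cwf
Final line 1: qki

Answer: qki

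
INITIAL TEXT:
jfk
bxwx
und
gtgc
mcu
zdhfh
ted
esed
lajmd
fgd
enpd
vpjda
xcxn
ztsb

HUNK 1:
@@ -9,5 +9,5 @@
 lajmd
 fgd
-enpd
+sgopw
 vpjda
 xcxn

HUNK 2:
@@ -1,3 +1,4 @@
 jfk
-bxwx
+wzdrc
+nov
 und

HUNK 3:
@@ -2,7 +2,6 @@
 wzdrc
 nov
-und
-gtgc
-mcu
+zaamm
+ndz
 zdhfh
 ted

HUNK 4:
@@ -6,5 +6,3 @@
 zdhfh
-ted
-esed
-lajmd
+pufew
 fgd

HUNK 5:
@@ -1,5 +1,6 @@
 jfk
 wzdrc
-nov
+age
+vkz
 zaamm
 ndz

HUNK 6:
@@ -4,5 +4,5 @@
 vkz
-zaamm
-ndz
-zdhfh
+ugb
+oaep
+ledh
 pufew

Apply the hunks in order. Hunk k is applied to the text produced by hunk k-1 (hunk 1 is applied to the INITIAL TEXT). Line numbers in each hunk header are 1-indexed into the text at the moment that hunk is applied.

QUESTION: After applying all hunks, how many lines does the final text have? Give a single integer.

Answer: 13

Derivation:
Hunk 1: at line 9 remove [enpd] add [sgopw] -> 14 lines: jfk bxwx und gtgc mcu zdhfh ted esed lajmd fgd sgopw vpjda xcxn ztsb
Hunk 2: at line 1 remove [bxwx] add [wzdrc,nov] -> 15 lines: jfk wzdrc nov und gtgc mcu zdhfh ted esed lajmd fgd sgopw vpjda xcxn ztsb
Hunk 3: at line 2 remove [und,gtgc,mcu] add [zaamm,ndz] -> 14 lines: jfk wzdrc nov zaamm ndz zdhfh ted esed lajmd fgd sgopw vpjda xcxn ztsb
Hunk 4: at line 6 remove [ted,esed,lajmd] add [pufew] -> 12 lines: jfk wzdrc nov zaamm ndz zdhfh pufew fgd sgopw vpjda xcxn ztsb
Hunk 5: at line 1 remove [nov] add [age,vkz] -> 13 lines: jfk wzdrc age vkz zaamm ndz zdhfh pufew fgd sgopw vpjda xcxn ztsb
Hunk 6: at line 4 remove [zaamm,ndz,zdhfh] add [ugb,oaep,ledh] -> 13 lines: jfk wzdrc age vkz ugb oaep ledh pufew fgd sgopw vpjda xcxn ztsb
Final line count: 13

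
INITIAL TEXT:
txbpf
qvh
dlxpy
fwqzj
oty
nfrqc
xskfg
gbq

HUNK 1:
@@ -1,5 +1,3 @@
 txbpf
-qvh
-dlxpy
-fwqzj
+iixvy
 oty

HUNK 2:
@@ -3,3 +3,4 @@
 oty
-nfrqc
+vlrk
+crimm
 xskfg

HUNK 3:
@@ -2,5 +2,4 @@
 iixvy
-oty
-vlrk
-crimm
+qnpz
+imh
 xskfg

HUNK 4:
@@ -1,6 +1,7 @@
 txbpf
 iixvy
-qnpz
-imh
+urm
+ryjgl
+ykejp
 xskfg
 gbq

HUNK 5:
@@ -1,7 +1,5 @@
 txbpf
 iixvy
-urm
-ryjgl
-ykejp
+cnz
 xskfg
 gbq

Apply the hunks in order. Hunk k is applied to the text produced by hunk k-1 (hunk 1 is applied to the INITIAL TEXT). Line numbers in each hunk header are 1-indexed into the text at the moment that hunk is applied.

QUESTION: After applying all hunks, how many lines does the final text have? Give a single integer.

Answer: 5

Derivation:
Hunk 1: at line 1 remove [qvh,dlxpy,fwqzj] add [iixvy] -> 6 lines: txbpf iixvy oty nfrqc xskfg gbq
Hunk 2: at line 3 remove [nfrqc] add [vlrk,crimm] -> 7 lines: txbpf iixvy oty vlrk crimm xskfg gbq
Hunk 3: at line 2 remove [oty,vlrk,crimm] add [qnpz,imh] -> 6 lines: txbpf iixvy qnpz imh xskfg gbq
Hunk 4: at line 1 remove [qnpz,imh] add [urm,ryjgl,ykejp] -> 7 lines: txbpf iixvy urm ryjgl ykejp xskfg gbq
Hunk 5: at line 1 remove [urm,ryjgl,ykejp] add [cnz] -> 5 lines: txbpf iixvy cnz xskfg gbq
Final line count: 5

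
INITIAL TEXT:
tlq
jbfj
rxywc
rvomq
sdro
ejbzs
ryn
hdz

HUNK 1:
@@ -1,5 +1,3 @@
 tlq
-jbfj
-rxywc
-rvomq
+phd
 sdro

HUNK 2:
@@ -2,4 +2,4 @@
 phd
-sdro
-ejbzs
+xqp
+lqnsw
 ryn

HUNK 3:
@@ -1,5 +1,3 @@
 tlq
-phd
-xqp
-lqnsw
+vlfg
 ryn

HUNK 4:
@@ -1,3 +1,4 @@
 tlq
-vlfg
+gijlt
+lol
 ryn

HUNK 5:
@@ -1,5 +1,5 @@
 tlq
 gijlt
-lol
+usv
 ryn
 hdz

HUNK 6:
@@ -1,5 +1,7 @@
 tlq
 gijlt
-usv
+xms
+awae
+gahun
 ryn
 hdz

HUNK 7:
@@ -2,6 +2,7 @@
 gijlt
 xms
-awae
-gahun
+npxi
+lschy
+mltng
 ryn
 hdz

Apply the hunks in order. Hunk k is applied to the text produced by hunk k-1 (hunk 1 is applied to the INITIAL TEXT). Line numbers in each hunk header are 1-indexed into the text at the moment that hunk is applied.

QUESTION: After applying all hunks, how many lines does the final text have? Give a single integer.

Answer: 8

Derivation:
Hunk 1: at line 1 remove [jbfj,rxywc,rvomq] add [phd] -> 6 lines: tlq phd sdro ejbzs ryn hdz
Hunk 2: at line 2 remove [sdro,ejbzs] add [xqp,lqnsw] -> 6 lines: tlq phd xqp lqnsw ryn hdz
Hunk 3: at line 1 remove [phd,xqp,lqnsw] add [vlfg] -> 4 lines: tlq vlfg ryn hdz
Hunk 4: at line 1 remove [vlfg] add [gijlt,lol] -> 5 lines: tlq gijlt lol ryn hdz
Hunk 5: at line 1 remove [lol] add [usv] -> 5 lines: tlq gijlt usv ryn hdz
Hunk 6: at line 1 remove [usv] add [xms,awae,gahun] -> 7 lines: tlq gijlt xms awae gahun ryn hdz
Hunk 7: at line 2 remove [awae,gahun] add [npxi,lschy,mltng] -> 8 lines: tlq gijlt xms npxi lschy mltng ryn hdz
Final line count: 8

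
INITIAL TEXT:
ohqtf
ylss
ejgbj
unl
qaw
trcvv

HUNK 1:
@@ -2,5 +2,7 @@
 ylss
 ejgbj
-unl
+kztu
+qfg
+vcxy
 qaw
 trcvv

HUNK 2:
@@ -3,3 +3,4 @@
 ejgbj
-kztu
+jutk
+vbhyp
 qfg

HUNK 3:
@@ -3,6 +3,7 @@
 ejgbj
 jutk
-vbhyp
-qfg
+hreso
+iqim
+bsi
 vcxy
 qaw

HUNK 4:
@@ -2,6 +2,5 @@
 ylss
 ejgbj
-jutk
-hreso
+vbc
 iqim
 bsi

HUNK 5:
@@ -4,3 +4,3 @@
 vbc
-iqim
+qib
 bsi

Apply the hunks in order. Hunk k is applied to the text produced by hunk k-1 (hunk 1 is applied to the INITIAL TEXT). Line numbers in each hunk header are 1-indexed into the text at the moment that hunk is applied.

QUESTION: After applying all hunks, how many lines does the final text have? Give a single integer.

Answer: 9

Derivation:
Hunk 1: at line 2 remove [unl] add [kztu,qfg,vcxy] -> 8 lines: ohqtf ylss ejgbj kztu qfg vcxy qaw trcvv
Hunk 2: at line 3 remove [kztu] add [jutk,vbhyp] -> 9 lines: ohqtf ylss ejgbj jutk vbhyp qfg vcxy qaw trcvv
Hunk 3: at line 3 remove [vbhyp,qfg] add [hreso,iqim,bsi] -> 10 lines: ohqtf ylss ejgbj jutk hreso iqim bsi vcxy qaw trcvv
Hunk 4: at line 2 remove [jutk,hreso] add [vbc] -> 9 lines: ohqtf ylss ejgbj vbc iqim bsi vcxy qaw trcvv
Hunk 5: at line 4 remove [iqim] add [qib] -> 9 lines: ohqtf ylss ejgbj vbc qib bsi vcxy qaw trcvv
Final line count: 9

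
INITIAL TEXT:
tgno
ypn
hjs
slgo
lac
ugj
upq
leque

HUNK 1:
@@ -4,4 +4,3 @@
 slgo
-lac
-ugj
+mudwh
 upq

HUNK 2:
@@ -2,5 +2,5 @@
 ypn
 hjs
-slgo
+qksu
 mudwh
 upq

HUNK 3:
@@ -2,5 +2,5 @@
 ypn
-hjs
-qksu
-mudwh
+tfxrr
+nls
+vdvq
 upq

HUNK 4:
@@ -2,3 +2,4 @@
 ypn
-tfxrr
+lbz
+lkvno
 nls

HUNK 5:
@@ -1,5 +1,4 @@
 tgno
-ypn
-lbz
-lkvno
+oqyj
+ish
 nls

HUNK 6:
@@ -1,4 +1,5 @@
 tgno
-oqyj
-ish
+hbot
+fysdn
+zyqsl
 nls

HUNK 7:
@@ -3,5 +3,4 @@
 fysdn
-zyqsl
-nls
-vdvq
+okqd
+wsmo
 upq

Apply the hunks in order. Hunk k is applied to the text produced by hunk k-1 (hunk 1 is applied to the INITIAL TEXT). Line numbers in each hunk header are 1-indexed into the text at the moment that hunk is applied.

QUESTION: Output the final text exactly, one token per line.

Hunk 1: at line 4 remove [lac,ugj] add [mudwh] -> 7 lines: tgno ypn hjs slgo mudwh upq leque
Hunk 2: at line 2 remove [slgo] add [qksu] -> 7 lines: tgno ypn hjs qksu mudwh upq leque
Hunk 3: at line 2 remove [hjs,qksu,mudwh] add [tfxrr,nls,vdvq] -> 7 lines: tgno ypn tfxrr nls vdvq upq leque
Hunk 4: at line 2 remove [tfxrr] add [lbz,lkvno] -> 8 lines: tgno ypn lbz lkvno nls vdvq upq leque
Hunk 5: at line 1 remove [ypn,lbz,lkvno] add [oqyj,ish] -> 7 lines: tgno oqyj ish nls vdvq upq leque
Hunk 6: at line 1 remove [oqyj,ish] add [hbot,fysdn,zyqsl] -> 8 lines: tgno hbot fysdn zyqsl nls vdvq upq leque
Hunk 7: at line 3 remove [zyqsl,nls,vdvq] add [okqd,wsmo] -> 7 lines: tgno hbot fysdn okqd wsmo upq leque

Answer: tgno
hbot
fysdn
okqd
wsmo
upq
leque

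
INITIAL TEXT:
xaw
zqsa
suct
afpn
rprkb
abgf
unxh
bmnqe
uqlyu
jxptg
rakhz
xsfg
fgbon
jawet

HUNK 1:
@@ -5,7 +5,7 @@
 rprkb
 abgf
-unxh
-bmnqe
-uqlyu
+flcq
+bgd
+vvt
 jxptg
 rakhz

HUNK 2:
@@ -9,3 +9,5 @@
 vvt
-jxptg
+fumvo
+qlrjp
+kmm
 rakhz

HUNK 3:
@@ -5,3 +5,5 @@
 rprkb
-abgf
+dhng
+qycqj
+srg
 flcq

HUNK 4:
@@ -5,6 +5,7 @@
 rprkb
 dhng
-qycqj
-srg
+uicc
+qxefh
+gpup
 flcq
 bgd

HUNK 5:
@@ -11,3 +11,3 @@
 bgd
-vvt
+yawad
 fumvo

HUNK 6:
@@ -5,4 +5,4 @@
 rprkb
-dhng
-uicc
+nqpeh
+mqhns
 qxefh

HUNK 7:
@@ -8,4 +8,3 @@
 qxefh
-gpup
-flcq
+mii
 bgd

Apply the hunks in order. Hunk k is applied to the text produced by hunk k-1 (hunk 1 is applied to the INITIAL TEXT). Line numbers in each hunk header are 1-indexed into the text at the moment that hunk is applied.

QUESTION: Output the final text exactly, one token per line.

Hunk 1: at line 5 remove [unxh,bmnqe,uqlyu] add [flcq,bgd,vvt] -> 14 lines: xaw zqsa suct afpn rprkb abgf flcq bgd vvt jxptg rakhz xsfg fgbon jawet
Hunk 2: at line 9 remove [jxptg] add [fumvo,qlrjp,kmm] -> 16 lines: xaw zqsa suct afpn rprkb abgf flcq bgd vvt fumvo qlrjp kmm rakhz xsfg fgbon jawet
Hunk 3: at line 5 remove [abgf] add [dhng,qycqj,srg] -> 18 lines: xaw zqsa suct afpn rprkb dhng qycqj srg flcq bgd vvt fumvo qlrjp kmm rakhz xsfg fgbon jawet
Hunk 4: at line 5 remove [qycqj,srg] add [uicc,qxefh,gpup] -> 19 lines: xaw zqsa suct afpn rprkb dhng uicc qxefh gpup flcq bgd vvt fumvo qlrjp kmm rakhz xsfg fgbon jawet
Hunk 5: at line 11 remove [vvt] add [yawad] -> 19 lines: xaw zqsa suct afpn rprkb dhng uicc qxefh gpup flcq bgd yawad fumvo qlrjp kmm rakhz xsfg fgbon jawet
Hunk 6: at line 5 remove [dhng,uicc] add [nqpeh,mqhns] -> 19 lines: xaw zqsa suct afpn rprkb nqpeh mqhns qxefh gpup flcq bgd yawad fumvo qlrjp kmm rakhz xsfg fgbon jawet
Hunk 7: at line 8 remove [gpup,flcq] add [mii] -> 18 lines: xaw zqsa suct afpn rprkb nqpeh mqhns qxefh mii bgd yawad fumvo qlrjp kmm rakhz xsfg fgbon jawet

Answer: xaw
zqsa
suct
afpn
rprkb
nqpeh
mqhns
qxefh
mii
bgd
yawad
fumvo
qlrjp
kmm
rakhz
xsfg
fgbon
jawet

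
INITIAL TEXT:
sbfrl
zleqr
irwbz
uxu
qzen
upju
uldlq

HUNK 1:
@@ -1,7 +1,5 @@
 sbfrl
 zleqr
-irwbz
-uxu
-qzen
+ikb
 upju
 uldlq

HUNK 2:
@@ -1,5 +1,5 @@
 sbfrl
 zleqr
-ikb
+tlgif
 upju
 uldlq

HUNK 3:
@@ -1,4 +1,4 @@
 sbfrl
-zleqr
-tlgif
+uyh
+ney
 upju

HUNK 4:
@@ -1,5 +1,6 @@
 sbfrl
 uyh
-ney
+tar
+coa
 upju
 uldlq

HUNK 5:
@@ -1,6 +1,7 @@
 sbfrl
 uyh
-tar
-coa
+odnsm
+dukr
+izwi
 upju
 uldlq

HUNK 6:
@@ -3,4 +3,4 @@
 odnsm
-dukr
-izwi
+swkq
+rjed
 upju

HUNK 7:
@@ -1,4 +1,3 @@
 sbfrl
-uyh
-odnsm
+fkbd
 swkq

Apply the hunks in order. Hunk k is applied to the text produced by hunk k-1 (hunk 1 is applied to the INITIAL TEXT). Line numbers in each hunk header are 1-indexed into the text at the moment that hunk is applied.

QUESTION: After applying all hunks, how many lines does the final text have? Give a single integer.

Hunk 1: at line 1 remove [irwbz,uxu,qzen] add [ikb] -> 5 lines: sbfrl zleqr ikb upju uldlq
Hunk 2: at line 1 remove [ikb] add [tlgif] -> 5 lines: sbfrl zleqr tlgif upju uldlq
Hunk 3: at line 1 remove [zleqr,tlgif] add [uyh,ney] -> 5 lines: sbfrl uyh ney upju uldlq
Hunk 4: at line 1 remove [ney] add [tar,coa] -> 6 lines: sbfrl uyh tar coa upju uldlq
Hunk 5: at line 1 remove [tar,coa] add [odnsm,dukr,izwi] -> 7 lines: sbfrl uyh odnsm dukr izwi upju uldlq
Hunk 6: at line 3 remove [dukr,izwi] add [swkq,rjed] -> 7 lines: sbfrl uyh odnsm swkq rjed upju uldlq
Hunk 7: at line 1 remove [uyh,odnsm] add [fkbd] -> 6 lines: sbfrl fkbd swkq rjed upju uldlq
Final line count: 6

Answer: 6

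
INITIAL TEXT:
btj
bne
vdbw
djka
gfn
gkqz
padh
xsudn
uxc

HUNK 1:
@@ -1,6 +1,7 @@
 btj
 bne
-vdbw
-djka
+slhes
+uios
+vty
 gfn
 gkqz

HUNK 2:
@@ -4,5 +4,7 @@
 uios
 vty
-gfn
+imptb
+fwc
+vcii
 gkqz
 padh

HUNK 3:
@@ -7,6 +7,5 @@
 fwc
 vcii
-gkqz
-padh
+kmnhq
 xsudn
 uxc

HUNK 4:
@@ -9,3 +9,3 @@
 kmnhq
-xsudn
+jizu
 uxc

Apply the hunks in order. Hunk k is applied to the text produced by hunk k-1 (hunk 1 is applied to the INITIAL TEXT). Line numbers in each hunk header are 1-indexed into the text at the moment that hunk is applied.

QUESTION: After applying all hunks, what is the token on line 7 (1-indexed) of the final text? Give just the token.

Hunk 1: at line 1 remove [vdbw,djka] add [slhes,uios,vty] -> 10 lines: btj bne slhes uios vty gfn gkqz padh xsudn uxc
Hunk 2: at line 4 remove [gfn] add [imptb,fwc,vcii] -> 12 lines: btj bne slhes uios vty imptb fwc vcii gkqz padh xsudn uxc
Hunk 3: at line 7 remove [gkqz,padh] add [kmnhq] -> 11 lines: btj bne slhes uios vty imptb fwc vcii kmnhq xsudn uxc
Hunk 4: at line 9 remove [xsudn] add [jizu] -> 11 lines: btj bne slhes uios vty imptb fwc vcii kmnhq jizu uxc
Final line 7: fwc

Answer: fwc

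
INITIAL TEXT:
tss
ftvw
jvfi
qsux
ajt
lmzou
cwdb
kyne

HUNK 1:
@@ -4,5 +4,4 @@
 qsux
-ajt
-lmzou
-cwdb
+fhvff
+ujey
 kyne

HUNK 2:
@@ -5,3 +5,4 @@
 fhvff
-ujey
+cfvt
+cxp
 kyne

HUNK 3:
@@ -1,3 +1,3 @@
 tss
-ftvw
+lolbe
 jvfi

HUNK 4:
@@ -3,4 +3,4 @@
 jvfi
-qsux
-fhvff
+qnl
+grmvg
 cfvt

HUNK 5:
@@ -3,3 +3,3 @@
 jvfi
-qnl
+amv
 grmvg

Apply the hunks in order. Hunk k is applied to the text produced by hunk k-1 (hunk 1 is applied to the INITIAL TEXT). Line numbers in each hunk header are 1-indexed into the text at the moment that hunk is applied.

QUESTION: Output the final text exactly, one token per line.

Hunk 1: at line 4 remove [ajt,lmzou,cwdb] add [fhvff,ujey] -> 7 lines: tss ftvw jvfi qsux fhvff ujey kyne
Hunk 2: at line 5 remove [ujey] add [cfvt,cxp] -> 8 lines: tss ftvw jvfi qsux fhvff cfvt cxp kyne
Hunk 3: at line 1 remove [ftvw] add [lolbe] -> 8 lines: tss lolbe jvfi qsux fhvff cfvt cxp kyne
Hunk 4: at line 3 remove [qsux,fhvff] add [qnl,grmvg] -> 8 lines: tss lolbe jvfi qnl grmvg cfvt cxp kyne
Hunk 5: at line 3 remove [qnl] add [amv] -> 8 lines: tss lolbe jvfi amv grmvg cfvt cxp kyne

Answer: tss
lolbe
jvfi
amv
grmvg
cfvt
cxp
kyne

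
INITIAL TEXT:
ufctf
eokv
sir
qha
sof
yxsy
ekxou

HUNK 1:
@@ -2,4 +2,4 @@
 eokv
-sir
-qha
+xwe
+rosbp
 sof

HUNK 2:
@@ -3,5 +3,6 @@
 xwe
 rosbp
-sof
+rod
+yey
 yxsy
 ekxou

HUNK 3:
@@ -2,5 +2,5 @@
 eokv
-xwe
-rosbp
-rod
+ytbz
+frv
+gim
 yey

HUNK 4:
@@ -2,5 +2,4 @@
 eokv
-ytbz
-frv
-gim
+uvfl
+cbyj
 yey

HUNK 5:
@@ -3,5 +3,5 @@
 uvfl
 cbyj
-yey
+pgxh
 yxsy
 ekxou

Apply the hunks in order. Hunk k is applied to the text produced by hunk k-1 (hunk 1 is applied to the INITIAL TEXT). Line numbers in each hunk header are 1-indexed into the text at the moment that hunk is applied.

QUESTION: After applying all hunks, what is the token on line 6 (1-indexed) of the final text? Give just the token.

Answer: yxsy

Derivation:
Hunk 1: at line 2 remove [sir,qha] add [xwe,rosbp] -> 7 lines: ufctf eokv xwe rosbp sof yxsy ekxou
Hunk 2: at line 3 remove [sof] add [rod,yey] -> 8 lines: ufctf eokv xwe rosbp rod yey yxsy ekxou
Hunk 3: at line 2 remove [xwe,rosbp,rod] add [ytbz,frv,gim] -> 8 lines: ufctf eokv ytbz frv gim yey yxsy ekxou
Hunk 4: at line 2 remove [ytbz,frv,gim] add [uvfl,cbyj] -> 7 lines: ufctf eokv uvfl cbyj yey yxsy ekxou
Hunk 5: at line 3 remove [yey] add [pgxh] -> 7 lines: ufctf eokv uvfl cbyj pgxh yxsy ekxou
Final line 6: yxsy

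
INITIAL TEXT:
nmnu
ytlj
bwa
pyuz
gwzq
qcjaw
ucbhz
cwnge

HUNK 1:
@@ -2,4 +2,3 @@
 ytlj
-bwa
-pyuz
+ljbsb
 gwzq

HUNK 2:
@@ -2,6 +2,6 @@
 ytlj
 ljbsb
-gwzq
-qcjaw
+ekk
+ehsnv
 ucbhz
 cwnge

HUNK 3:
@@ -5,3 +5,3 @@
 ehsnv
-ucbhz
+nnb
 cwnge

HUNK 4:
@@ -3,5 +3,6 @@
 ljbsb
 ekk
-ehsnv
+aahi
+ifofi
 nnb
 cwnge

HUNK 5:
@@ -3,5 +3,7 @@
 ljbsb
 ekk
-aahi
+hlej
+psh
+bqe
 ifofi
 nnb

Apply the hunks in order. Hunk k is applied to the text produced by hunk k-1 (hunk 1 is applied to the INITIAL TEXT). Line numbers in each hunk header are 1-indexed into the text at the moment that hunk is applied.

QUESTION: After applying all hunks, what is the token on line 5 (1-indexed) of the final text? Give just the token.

Hunk 1: at line 2 remove [bwa,pyuz] add [ljbsb] -> 7 lines: nmnu ytlj ljbsb gwzq qcjaw ucbhz cwnge
Hunk 2: at line 2 remove [gwzq,qcjaw] add [ekk,ehsnv] -> 7 lines: nmnu ytlj ljbsb ekk ehsnv ucbhz cwnge
Hunk 3: at line 5 remove [ucbhz] add [nnb] -> 7 lines: nmnu ytlj ljbsb ekk ehsnv nnb cwnge
Hunk 4: at line 3 remove [ehsnv] add [aahi,ifofi] -> 8 lines: nmnu ytlj ljbsb ekk aahi ifofi nnb cwnge
Hunk 5: at line 3 remove [aahi] add [hlej,psh,bqe] -> 10 lines: nmnu ytlj ljbsb ekk hlej psh bqe ifofi nnb cwnge
Final line 5: hlej

Answer: hlej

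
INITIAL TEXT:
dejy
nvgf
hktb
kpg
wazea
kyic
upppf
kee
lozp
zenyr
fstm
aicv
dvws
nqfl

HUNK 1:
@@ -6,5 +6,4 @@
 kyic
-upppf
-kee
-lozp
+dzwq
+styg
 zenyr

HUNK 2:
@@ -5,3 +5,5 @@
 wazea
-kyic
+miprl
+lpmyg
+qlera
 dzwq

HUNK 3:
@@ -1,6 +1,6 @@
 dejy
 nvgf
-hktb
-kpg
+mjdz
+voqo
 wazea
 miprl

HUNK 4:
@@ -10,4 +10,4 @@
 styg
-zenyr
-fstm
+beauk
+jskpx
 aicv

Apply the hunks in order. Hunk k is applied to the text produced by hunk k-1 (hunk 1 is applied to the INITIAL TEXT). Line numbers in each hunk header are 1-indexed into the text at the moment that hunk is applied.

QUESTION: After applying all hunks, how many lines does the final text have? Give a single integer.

Hunk 1: at line 6 remove [upppf,kee,lozp] add [dzwq,styg] -> 13 lines: dejy nvgf hktb kpg wazea kyic dzwq styg zenyr fstm aicv dvws nqfl
Hunk 2: at line 5 remove [kyic] add [miprl,lpmyg,qlera] -> 15 lines: dejy nvgf hktb kpg wazea miprl lpmyg qlera dzwq styg zenyr fstm aicv dvws nqfl
Hunk 3: at line 1 remove [hktb,kpg] add [mjdz,voqo] -> 15 lines: dejy nvgf mjdz voqo wazea miprl lpmyg qlera dzwq styg zenyr fstm aicv dvws nqfl
Hunk 4: at line 10 remove [zenyr,fstm] add [beauk,jskpx] -> 15 lines: dejy nvgf mjdz voqo wazea miprl lpmyg qlera dzwq styg beauk jskpx aicv dvws nqfl
Final line count: 15

Answer: 15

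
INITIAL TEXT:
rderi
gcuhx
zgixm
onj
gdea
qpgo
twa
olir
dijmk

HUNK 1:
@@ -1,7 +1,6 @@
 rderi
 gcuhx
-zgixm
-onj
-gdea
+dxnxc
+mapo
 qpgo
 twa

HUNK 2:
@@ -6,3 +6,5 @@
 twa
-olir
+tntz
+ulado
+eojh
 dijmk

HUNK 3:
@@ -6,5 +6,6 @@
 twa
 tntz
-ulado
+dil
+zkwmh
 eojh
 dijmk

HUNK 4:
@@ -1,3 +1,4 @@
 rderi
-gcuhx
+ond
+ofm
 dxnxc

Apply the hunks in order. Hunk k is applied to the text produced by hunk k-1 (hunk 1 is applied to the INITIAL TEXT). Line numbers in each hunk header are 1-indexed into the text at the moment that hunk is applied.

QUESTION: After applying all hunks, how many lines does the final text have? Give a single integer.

Hunk 1: at line 1 remove [zgixm,onj,gdea] add [dxnxc,mapo] -> 8 lines: rderi gcuhx dxnxc mapo qpgo twa olir dijmk
Hunk 2: at line 6 remove [olir] add [tntz,ulado,eojh] -> 10 lines: rderi gcuhx dxnxc mapo qpgo twa tntz ulado eojh dijmk
Hunk 3: at line 6 remove [ulado] add [dil,zkwmh] -> 11 lines: rderi gcuhx dxnxc mapo qpgo twa tntz dil zkwmh eojh dijmk
Hunk 4: at line 1 remove [gcuhx] add [ond,ofm] -> 12 lines: rderi ond ofm dxnxc mapo qpgo twa tntz dil zkwmh eojh dijmk
Final line count: 12

Answer: 12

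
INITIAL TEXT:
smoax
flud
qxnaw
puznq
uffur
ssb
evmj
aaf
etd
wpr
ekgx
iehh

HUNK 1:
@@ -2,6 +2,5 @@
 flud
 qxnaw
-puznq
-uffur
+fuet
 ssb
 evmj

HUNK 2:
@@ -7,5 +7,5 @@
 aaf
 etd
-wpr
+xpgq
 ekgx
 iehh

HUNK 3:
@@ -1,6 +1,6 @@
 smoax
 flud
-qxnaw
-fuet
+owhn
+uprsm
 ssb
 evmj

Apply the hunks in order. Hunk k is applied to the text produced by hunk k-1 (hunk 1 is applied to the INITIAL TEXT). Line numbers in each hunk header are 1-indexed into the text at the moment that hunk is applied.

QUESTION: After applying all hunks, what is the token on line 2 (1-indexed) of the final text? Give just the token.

Answer: flud

Derivation:
Hunk 1: at line 2 remove [puznq,uffur] add [fuet] -> 11 lines: smoax flud qxnaw fuet ssb evmj aaf etd wpr ekgx iehh
Hunk 2: at line 7 remove [wpr] add [xpgq] -> 11 lines: smoax flud qxnaw fuet ssb evmj aaf etd xpgq ekgx iehh
Hunk 3: at line 1 remove [qxnaw,fuet] add [owhn,uprsm] -> 11 lines: smoax flud owhn uprsm ssb evmj aaf etd xpgq ekgx iehh
Final line 2: flud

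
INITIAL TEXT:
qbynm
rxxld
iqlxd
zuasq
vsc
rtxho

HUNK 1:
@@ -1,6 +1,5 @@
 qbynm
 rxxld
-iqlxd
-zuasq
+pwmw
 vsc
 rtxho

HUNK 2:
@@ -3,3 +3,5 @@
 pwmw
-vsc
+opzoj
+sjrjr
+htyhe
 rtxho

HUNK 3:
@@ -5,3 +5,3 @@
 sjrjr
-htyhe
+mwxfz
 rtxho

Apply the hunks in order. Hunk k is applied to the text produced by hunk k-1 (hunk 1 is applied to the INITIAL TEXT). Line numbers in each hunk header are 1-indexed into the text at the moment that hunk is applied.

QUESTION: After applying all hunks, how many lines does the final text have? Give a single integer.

Hunk 1: at line 1 remove [iqlxd,zuasq] add [pwmw] -> 5 lines: qbynm rxxld pwmw vsc rtxho
Hunk 2: at line 3 remove [vsc] add [opzoj,sjrjr,htyhe] -> 7 lines: qbynm rxxld pwmw opzoj sjrjr htyhe rtxho
Hunk 3: at line 5 remove [htyhe] add [mwxfz] -> 7 lines: qbynm rxxld pwmw opzoj sjrjr mwxfz rtxho
Final line count: 7

Answer: 7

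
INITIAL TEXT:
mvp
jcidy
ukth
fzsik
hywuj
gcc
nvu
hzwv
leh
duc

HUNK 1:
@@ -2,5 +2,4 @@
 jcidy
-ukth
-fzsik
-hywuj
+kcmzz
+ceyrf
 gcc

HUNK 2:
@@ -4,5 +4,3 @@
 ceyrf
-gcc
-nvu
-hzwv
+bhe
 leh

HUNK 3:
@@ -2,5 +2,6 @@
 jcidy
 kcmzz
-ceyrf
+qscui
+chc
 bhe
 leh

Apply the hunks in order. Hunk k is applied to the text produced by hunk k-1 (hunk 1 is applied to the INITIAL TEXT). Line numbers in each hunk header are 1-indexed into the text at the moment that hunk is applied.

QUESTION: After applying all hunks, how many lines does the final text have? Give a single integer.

Hunk 1: at line 2 remove [ukth,fzsik,hywuj] add [kcmzz,ceyrf] -> 9 lines: mvp jcidy kcmzz ceyrf gcc nvu hzwv leh duc
Hunk 2: at line 4 remove [gcc,nvu,hzwv] add [bhe] -> 7 lines: mvp jcidy kcmzz ceyrf bhe leh duc
Hunk 3: at line 2 remove [ceyrf] add [qscui,chc] -> 8 lines: mvp jcidy kcmzz qscui chc bhe leh duc
Final line count: 8

Answer: 8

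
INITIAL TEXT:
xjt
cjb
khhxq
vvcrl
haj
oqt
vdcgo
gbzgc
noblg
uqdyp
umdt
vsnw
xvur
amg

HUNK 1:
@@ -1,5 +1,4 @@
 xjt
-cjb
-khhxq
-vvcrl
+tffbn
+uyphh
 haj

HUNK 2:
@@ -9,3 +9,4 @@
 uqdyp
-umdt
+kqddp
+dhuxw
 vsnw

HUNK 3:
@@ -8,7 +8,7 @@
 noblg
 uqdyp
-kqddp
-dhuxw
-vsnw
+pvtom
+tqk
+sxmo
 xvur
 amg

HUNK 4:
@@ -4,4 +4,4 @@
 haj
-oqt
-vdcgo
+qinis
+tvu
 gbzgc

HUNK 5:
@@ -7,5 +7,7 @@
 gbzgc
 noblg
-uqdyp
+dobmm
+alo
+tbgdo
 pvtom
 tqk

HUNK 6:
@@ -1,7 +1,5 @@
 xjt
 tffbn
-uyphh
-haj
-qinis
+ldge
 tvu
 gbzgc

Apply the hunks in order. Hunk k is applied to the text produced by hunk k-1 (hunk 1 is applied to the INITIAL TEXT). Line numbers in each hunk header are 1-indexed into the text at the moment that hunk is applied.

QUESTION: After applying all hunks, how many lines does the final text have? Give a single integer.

Hunk 1: at line 1 remove [cjb,khhxq,vvcrl] add [tffbn,uyphh] -> 13 lines: xjt tffbn uyphh haj oqt vdcgo gbzgc noblg uqdyp umdt vsnw xvur amg
Hunk 2: at line 9 remove [umdt] add [kqddp,dhuxw] -> 14 lines: xjt tffbn uyphh haj oqt vdcgo gbzgc noblg uqdyp kqddp dhuxw vsnw xvur amg
Hunk 3: at line 8 remove [kqddp,dhuxw,vsnw] add [pvtom,tqk,sxmo] -> 14 lines: xjt tffbn uyphh haj oqt vdcgo gbzgc noblg uqdyp pvtom tqk sxmo xvur amg
Hunk 4: at line 4 remove [oqt,vdcgo] add [qinis,tvu] -> 14 lines: xjt tffbn uyphh haj qinis tvu gbzgc noblg uqdyp pvtom tqk sxmo xvur amg
Hunk 5: at line 7 remove [uqdyp] add [dobmm,alo,tbgdo] -> 16 lines: xjt tffbn uyphh haj qinis tvu gbzgc noblg dobmm alo tbgdo pvtom tqk sxmo xvur amg
Hunk 6: at line 1 remove [uyphh,haj,qinis] add [ldge] -> 14 lines: xjt tffbn ldge tvu gbzgc noblg dobmm alo tbgdo pvtom tqk sxmo xvur amg
Final line count: 14

Answer: 14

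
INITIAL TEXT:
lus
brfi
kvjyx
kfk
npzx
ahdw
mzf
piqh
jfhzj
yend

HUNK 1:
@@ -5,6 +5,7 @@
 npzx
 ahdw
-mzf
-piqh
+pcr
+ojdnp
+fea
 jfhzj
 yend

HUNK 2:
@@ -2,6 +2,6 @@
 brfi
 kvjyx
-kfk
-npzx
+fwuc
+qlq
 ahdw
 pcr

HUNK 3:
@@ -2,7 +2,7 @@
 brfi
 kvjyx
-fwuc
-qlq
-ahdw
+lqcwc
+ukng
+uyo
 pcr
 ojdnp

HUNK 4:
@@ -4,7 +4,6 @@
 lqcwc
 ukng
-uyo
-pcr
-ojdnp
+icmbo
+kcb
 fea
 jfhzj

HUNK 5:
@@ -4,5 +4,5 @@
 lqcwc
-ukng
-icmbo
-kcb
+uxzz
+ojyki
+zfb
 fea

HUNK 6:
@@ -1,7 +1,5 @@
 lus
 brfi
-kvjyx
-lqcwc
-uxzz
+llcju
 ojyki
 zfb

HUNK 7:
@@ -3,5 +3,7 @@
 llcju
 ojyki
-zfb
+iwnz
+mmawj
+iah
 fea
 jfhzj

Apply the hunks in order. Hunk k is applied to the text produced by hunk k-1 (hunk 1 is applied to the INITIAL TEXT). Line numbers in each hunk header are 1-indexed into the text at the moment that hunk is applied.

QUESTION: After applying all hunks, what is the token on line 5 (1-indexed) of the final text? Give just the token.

Hunk 1: at line 5 remove [mzf,piqh] add [pcr,ojdnp,fea] -> 11 lines: lus brfi kvjyx kfk npzx ahdw pcr ojdnp fea jfhzj yend
Hunk 2: at line 2 remove [kfk,npzx] add [fwuc,qlq] -> 11 lines: lus brfi kvjyx fwuc qlq ahdw pcr ojdnp fea jfhzj yend
Hunk 3: at line 2 remove [fwuc,qlq,ahdw] add [lqcwc,ukng,uyo] -> 11 lines: lus brfi kvjyx lqcwc ukng uyo pcr ojdnp fea jfhzj yend
Hunk 4: at line 4 remove [uyo,pcr,ojdnp] add [icmbo,kcb] -> 10 lines: lus brfi kvjyx lqcwc ukng icmbo kcb fea jfhzj yend
Hunk 5: at line 4 remove [ukng,icmbo,kcb] add [uxzz,ojyki,zfb] -> 10 lines: lus brfi kvjyx lqcwc uxzz ojyki zfb fea jfhzj yend
Hunk 6: at line 1 remove [kvjyx,lqcwc,uxzz] add [llcju] -> 8 lines: lus brfi llcju ojyki zfb fea jfhzj yend
Hunk 7: at line 3 remove [zfb] add [iwnz,mmawj,iah] -> 10 lines: lus brfi llcju ojyki iwnz mmawj iah fea jfhzj yend
Final line 5: iwnz

Answer: iwnz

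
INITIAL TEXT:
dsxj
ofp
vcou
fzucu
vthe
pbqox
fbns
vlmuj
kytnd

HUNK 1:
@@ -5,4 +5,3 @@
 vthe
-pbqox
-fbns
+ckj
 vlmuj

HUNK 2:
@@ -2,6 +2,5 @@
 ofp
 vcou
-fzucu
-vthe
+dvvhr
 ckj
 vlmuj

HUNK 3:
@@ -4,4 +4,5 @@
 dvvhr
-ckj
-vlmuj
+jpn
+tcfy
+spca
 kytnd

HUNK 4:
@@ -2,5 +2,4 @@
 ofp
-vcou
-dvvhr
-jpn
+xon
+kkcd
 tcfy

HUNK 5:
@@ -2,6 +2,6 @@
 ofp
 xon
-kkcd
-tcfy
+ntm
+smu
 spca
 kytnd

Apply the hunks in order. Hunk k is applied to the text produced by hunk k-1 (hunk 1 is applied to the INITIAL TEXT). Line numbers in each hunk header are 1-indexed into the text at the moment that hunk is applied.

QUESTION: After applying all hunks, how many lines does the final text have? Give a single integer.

Answer: 7

Derivation:
Hunk 1: at line 5 remove [pbqox,fbns] add [ckj] -> 8 lines: dsxj ofp vcou fzucu vthe ckj vlmuj kytnd
Hunk 2: at line 2 remove [fzucu,vthe] add [dvvhr] -> 7 lines: dsxj ofp vcou dvvhr ckj vlmuj kytnd
Hunk 3: at line 4 remove [ckj,vlmuj] add [jpn,tcfy,spca] -> 8 lines: dsxj ofp vcou dvvhr jpn tcfy spca kytnd
Hunk 4: at line 2 remove [vcou,dvvhr,jpn] add [xon,kkcd] -> 7 lines: dsxj ofp xon kkcd tcfy spca kytnd
Hunk 5: at line 2 remove [kkcd,tcfy] add [ntm,smu] -> 7 lines: dsxj ofp xon ntm smu spca kytnd
Final line count: 7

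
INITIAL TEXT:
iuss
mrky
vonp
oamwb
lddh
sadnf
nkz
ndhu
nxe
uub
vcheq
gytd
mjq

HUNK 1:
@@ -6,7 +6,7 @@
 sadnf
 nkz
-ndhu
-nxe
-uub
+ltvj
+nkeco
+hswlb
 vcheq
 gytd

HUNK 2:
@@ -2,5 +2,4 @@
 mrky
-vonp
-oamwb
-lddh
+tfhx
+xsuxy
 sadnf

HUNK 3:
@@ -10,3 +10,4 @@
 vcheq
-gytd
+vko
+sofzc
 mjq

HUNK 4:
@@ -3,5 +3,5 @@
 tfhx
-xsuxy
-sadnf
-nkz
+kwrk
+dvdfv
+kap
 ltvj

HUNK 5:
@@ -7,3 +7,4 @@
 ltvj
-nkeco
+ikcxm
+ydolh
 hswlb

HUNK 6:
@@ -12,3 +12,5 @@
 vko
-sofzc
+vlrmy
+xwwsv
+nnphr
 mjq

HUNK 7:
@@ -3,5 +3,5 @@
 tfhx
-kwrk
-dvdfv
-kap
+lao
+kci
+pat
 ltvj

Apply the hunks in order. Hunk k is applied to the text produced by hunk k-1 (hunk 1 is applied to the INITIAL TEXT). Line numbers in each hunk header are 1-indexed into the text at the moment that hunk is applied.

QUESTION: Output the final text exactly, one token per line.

Answer: iuss
mrky
tfhx
lao
kci
pat
ltvj
ikcxm
ydolh
hswlb
vcheq
vko
vlrmy
xwwsv
nnphr
mjq

Derivation:
Hunk 1: at line 6 remove [ndhu,nxe,uub] add [ltvj,nkeco,hswlb] -> 13 lines: iuss mrky vonp oamwb lddh sadnf nkz ltvj nkeco hswlb vcheq gytd mjq
Hunk 2: at line 2 remove [vonp,oamwb,lddh] add [tfhx,xsuxy] -> 12 lines: iuss mrky tfhx xsuxy sadnf nkz ltvj nkeco hswlb vcheq gytd mjq
Hunk 3: at line 10 remove [gytd] add [vko,sofzc] -> 13 lines: iuss mrky tfhx xsuxy sadnf nkz ltvj nkeco hswlb vcheq vko sofzc mjq
Hunk 4: at line 3 remove [xsuxy,sadnf,nkz] add [kwrk,dvdfv,kap] -> 13 lines: iuss mrky tfhx kwrk dvdfv kap ltvj nkeco hswlb vcheq vko sofzc mjq
Hunk 5: at line 7 remove [nkeco] add [ikcxm,ydolh] -> 14 lines: iuss mrky tfhx kwrk dvdfv kap ltvj ikcxm ydolh hswlb vcheq vko sofzc mjq
Hunk 6: at line 12 remove [sofzc] add [vlrmy,xwwsv,nnphr] -> 16 lines: iuss mrky tfhx kwrk dvdfv kap ltvj ikcxm ydolh hswlb vcheq vko vlrmy xwwsv nnphr mjq
Hunk 7: at line 3 remove [kwrk,dvdfv,kap] add [lao,kci,pat] -> 16 lines: iuss mrky tfhx lao kci pat ltvj ikcxm ydolh hswlb vcheq vko vlrmy xwwsv nnphr mjq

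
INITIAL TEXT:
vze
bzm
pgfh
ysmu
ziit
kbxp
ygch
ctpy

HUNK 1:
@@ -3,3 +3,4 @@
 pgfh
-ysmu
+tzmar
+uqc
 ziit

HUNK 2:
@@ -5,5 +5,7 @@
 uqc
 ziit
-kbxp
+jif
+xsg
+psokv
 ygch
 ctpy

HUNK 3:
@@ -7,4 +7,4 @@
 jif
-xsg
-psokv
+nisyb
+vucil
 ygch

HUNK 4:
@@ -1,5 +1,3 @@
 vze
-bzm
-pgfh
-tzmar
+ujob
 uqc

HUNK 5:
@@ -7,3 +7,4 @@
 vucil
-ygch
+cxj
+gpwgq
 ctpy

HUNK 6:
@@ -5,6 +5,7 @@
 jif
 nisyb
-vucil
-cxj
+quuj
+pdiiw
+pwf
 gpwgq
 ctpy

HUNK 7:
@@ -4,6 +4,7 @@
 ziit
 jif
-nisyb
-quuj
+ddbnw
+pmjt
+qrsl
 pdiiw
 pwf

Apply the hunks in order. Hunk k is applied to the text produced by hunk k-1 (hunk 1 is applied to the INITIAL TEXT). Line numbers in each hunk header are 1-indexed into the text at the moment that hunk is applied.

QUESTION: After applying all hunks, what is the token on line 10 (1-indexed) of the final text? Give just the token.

Hunk 1: at line 3 remove [ysmu] add [tzmar,uqc] -> 9 lines: vze bzm pgfh tzmar uqc ziit kbxp ygch ctpy
Hunk 2: at line 5 remove [kbxp] add [jif,xsg,psokv] -> 11 lines: vze bzm pgfh tzmar uqc ziit jif xsg psokv ygch ctpy
Hunk 3: at line 7 remove [xsg,psokv] add [nisyb,vucil] -> 11 lines: vze bzm pgfh tzmar uqc ziit jif nisyb vucil ygch ctpy
Hunk 4: at line 1 remove [bzm,pgfh,tzmar] add [ujob] -> 9 lines: vze ujob uqc ziit jif nisyb vucil ygch ctpy
Hunk 5: at line 7 remove [ygch] add [cxj,gpwgq] -> 10 lines: vze ujob uqc ziit jif nisyb vucil cxj gpwgq ctpy
Hunk 6: at line 5 remove [vucil,cxj] add [quuj,pdiiw,pwf] -> 11 lines: vze ujob uqc ziit jif nisyb quuj pdiiw pwf gpwgq ctpy
Hunk 7: at line 4 remove [nisyb,quuj] add [ddbnw,pmjt,qrsl] -> 12 lines: vze ujob uqc ziit jif ddbnw pmjt qrsl pdiiw pwf gpwgq ctpy
Final line 10: pwf

Answer: pwf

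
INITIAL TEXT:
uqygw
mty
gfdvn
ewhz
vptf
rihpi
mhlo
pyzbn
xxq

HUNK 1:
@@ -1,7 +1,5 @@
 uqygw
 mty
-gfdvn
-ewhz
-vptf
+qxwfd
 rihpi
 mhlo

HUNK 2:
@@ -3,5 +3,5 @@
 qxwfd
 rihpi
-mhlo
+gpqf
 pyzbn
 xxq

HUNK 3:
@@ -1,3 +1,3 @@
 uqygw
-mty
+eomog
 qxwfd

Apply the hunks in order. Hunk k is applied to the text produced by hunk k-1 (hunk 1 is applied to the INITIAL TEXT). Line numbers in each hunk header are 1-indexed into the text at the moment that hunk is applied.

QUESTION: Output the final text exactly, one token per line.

Hunk 1: at line 1 remove [gfdvn,ewhz,vptf] add [qxwfd] -> 7 lines: uqygw mty qxwfd rihpi mhlo pyzbn xxq
Hunk 2: at line 3 remove [mhlo] add [gpqf] -> 7 lines: uqygw mty qxwfd rihpi gpqf pyzbn xxq
Hunk 3: at line 1 remove [mty] add [eomog] -> 7 lines: uqygw eomog qxwfd rihpi gpqf pyzbn xxq

Answer: uqygw
eomog
qxwfd
rihpi
gpqf
pyzbn
xxq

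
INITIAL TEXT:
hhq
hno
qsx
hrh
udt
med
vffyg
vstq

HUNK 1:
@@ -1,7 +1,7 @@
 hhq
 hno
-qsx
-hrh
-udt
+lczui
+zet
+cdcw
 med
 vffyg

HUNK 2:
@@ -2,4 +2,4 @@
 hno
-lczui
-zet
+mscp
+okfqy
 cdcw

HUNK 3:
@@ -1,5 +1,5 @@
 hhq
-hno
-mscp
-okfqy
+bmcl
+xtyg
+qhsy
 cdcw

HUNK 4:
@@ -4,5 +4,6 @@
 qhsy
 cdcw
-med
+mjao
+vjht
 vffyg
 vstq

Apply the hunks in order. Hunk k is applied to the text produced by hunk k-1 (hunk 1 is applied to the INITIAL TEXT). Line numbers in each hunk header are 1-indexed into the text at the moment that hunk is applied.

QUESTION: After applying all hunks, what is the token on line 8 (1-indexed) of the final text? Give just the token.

Hunk 1: at line 1 remove [qsx,hrh,udt] add [lczui,zet,cdcw] -> 8 lines: hhq hno lczui zet cdcw med vffyg vstq
Hunk 2: at line 2 remove [lczui,zet] add [mscp,okfqy] -> 8 lines: hhq hno mscp okfqy cdcw med vffyg vstq
Hunk 3: at line 1 remove [hno,mscp,okfqy] add [bmcl,xtyg,qhsy] -> 8 lines: hhq bmcl xtyg qhsy cdcw med vffyg vstq
Hunk 4: at line 4 remove [med] add [mjao,vjht] -> 9 lines: hhq bmcl xtyg qhsy cdcw mjao vjht vffyg vstq
Final line 8: vffyg

Answer: vffyg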